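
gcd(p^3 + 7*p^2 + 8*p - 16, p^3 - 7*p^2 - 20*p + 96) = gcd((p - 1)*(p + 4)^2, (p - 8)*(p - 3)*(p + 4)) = p + 4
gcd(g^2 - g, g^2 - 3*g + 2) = g - 1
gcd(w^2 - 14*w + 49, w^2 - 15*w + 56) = w - 7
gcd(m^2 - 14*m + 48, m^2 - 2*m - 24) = m - 6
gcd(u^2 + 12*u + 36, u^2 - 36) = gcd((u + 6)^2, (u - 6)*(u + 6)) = u + 6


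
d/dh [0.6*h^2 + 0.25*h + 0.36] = 1.2*h + 0.25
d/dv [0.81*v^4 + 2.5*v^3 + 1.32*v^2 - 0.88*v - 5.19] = 3.24*v^3 + 7.5*v^2 + 2.64*v - 0.88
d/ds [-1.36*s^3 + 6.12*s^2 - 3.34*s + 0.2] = -4.08*s^2 + 12.24*s - 3.34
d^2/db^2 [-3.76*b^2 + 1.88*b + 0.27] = -7.52000000000000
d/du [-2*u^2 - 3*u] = -4*u - 3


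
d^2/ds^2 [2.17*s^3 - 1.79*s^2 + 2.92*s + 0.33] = 13.02*s - 3.58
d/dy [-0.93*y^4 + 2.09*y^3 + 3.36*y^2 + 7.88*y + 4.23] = -3.72*y^3 + 6.27*y^2 + 6.72*y + 7.88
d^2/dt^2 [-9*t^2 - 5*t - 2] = -18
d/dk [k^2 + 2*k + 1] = 2*k + 2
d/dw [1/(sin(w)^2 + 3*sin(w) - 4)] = -(2*sin(w) + 3)*cos(w)/(sin(w)^2 + 3*sin(w) - 4)^2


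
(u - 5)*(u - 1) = u^2 - 6*u + 5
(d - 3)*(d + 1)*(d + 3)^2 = d^4 + 4*d^3 - 6*d^2 - 36*d - 27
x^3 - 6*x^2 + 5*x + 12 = (x - 4)*(x - 3)*(x + 1)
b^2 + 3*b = b*(b + 3)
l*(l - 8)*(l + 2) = l^3 - 6*l^2 - 16*l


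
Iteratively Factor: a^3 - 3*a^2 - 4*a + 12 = (a + 2)*(a^2 - 5*a + 6) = (a - 3)*(a + 2)*(a - 2)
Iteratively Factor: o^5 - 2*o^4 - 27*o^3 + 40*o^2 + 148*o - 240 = (o + 4)*(o^4 - 6*o^3 - 3*o^2 + 52*o - 60) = (o - 2)*(o + 4)*(o^3 - 4*o^2 - 11*o + 30) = (o - 2)*(o + 3)*(o + 4)*(o^2 - 7*o + 10) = (o - 5)*(o - 2)*(o + 3)*(o + 4)*(o - 2)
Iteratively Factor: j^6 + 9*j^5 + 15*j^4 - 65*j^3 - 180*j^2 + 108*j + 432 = (j - 2)*(j^5 + 11*j^4 + 37*j^3 + 9*j^2 - 162*j - 216) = (j - 2)*(j + 3)*(j^4 + 8*j^3 + 13*j^2 - 30*j - 72) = (j - 2)^2*(j + 3)*(j^3 + 10*j^2 + 33*j + 36) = (j - 2)^2*(j + 3)^2*(j^2 + 7*j + 12) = (j - 2)^2*(j + 3)^2*(j + 4)*(j + 3)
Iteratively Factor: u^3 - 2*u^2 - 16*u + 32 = (u - 2)*(u^2 - 16) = (u - 2)*(u + 4)*(u - 4)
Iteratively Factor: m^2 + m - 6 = (m - 2)*(m + 3)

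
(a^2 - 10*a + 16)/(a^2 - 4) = (a - 8)/(a + 2)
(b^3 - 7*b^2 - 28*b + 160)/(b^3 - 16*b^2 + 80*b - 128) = (b + 5)/(b - 4)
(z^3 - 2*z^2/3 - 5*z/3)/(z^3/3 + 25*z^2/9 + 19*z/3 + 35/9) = 3*z*(3*z - 5)/(3*z^2 + 22*z + 35)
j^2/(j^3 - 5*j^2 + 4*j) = j/(j^2 - 5*j + 4)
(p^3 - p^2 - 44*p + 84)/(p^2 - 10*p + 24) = (p^2 + 5*p - 14)/(p - 4)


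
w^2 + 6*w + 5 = (w + 1)*(w + 5)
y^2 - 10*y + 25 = (y - 5)^2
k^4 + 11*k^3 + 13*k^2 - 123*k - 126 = (k - 3)*(k + 1)*(k + 6)*(k + 7)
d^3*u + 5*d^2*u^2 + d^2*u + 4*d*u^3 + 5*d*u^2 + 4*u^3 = (d + u)*(d + 4*u)*(d*u + u)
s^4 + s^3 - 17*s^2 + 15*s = s*(s - 3)*(s - 1)*(s + 5)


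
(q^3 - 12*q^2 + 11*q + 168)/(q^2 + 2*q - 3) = (q^2 - 15*q + 56)/(q - 1)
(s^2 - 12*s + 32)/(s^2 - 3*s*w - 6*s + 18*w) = (s^2 - 12*s + 32)/(s^2 - 3*s*w - 6*s + 18*w)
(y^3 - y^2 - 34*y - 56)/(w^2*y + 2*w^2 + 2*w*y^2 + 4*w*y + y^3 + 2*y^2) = (y^2 - 3*y - 28)/(w^2 + 2*w*y + y^2)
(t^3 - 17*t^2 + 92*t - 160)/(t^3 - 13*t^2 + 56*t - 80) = (t - 8)/(t - 4)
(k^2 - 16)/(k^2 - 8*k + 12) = (k^2 - 16)/(k^2 - 8*k + 12)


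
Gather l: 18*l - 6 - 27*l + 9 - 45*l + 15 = 18 - 54*l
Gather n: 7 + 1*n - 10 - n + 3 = 0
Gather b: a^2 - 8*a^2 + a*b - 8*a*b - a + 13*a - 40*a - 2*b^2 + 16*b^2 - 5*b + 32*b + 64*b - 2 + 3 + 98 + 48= -7*a^2 - 28*a + 14*b^2 + b*(91 - 7*a) + 147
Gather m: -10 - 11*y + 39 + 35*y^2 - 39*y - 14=35*y^2 - 50*y + 15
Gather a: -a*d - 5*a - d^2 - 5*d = a*(-d - 5) - d^2 - 5*d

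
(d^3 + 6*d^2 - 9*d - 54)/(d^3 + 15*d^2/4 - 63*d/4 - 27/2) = 4*(d + 3)/(4*d + 3)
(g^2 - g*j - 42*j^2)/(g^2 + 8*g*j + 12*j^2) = (g - 7*j)/(g + 2*j)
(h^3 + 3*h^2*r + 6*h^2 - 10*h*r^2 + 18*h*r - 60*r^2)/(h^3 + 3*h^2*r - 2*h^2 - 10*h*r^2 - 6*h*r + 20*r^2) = (h + 6)/(h - 2)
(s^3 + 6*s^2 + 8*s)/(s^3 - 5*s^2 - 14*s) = (s + 4)/(s - 7)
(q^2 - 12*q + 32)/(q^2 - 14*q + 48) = (q - 4)/(q - 6)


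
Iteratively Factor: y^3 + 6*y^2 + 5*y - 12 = (y + 3)*(y^2 + 3*y - 4) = (y + 3)*(y + 4)*(y - 1)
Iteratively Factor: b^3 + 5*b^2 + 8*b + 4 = (b + 2)*(b^2 + 3*b + 2) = (b + 1)*(b + 2)*(b + 2)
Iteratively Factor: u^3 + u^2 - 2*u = (u - 1)*(u^2 + 2*u) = (u - 1)*(u + 2)*(u)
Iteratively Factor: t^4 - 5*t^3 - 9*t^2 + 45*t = (t - 3)*(t^3 - 2*t^2 - 15*t) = t*(t - 3)*(t^2 - 2*t - 15) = t*(t - 3)*(t + 3)*(t - 5)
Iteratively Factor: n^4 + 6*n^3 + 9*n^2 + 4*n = (n)*(n^3 + 6*n^2 + 9*n + 4) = n*(n + 1)*(n^2 + 5*n + 4) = n*(n + 1)^2*(n + 4)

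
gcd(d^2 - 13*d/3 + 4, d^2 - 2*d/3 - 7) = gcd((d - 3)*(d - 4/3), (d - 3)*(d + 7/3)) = d - 3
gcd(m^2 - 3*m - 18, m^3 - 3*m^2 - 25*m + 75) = 1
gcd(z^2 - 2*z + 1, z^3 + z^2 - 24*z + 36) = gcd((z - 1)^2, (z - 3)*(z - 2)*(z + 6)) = 1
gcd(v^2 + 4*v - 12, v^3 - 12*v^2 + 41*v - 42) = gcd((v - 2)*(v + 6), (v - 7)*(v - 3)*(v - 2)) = v - 2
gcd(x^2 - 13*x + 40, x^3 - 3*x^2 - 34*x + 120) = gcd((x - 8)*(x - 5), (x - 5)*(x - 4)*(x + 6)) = x - 5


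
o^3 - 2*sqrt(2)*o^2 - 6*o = o*(o - 3*sqrt(2))*(o + sqrt(2))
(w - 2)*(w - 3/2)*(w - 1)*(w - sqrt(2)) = w^4 - 9*w^3/2 - sqrt(2)*w^3 + 9*sqrt(2)*w^2/2 + 13*w^2/2 - 13*sqrt(2)*w/2 - 3*w + 3*sqrt(2)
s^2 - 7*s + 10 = (s - 5)*(s - 2)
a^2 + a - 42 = (a - 6)*(a + 7)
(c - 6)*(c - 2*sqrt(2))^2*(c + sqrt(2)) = c^4 - 6*c^3 - 3*sqrt(2)*c^3 + 18*sqrt(2)*c^2 + 8*sqrt(2)*c - 48*sqrt(2)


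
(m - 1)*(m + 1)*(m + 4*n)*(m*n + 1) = m^4*n + 4*m^3*n^2 + m^3 + 3*m^2*n - 4*m*n^2 - m - 4*n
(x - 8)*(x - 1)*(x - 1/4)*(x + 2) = x^4 - 29*x^3/4 - 33*x^2/4 + 37*x/2 - 4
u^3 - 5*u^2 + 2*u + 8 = (u - 4)*(u - 2)*(u + 1)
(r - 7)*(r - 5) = r^2 - 12*r + 35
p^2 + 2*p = p*(p + 2)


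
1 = 1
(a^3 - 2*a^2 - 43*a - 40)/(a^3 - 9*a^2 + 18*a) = (a^3 - 2*a^2 - 43*a - 40)/(a*(a^2 - 9*a + 18))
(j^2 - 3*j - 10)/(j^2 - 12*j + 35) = (j + 2)/(j - 7)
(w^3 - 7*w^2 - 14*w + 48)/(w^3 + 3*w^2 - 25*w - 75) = (w^2 - 10*w + 16)/(w^2 - 25)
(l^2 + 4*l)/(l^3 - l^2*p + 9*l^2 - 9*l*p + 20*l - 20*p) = l/(l^2 - l*p + 5*l - 5*p)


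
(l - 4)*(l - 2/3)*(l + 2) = l^3 - 8*l^2/3 - 20*l/3 + 16/3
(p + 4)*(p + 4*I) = p^2 + 4*p + 4*I*p + 16*I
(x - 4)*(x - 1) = x^2 - 5*x + 4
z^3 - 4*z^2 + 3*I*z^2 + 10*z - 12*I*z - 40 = (z - 4)*(z - 2*I)*(z + 5*I)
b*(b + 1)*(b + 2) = b^3 + 3*b^2 + 2*b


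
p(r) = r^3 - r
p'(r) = 3*r^2 - 1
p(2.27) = 9.43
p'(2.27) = 14.46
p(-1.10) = -0.23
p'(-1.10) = 2.63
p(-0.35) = 0.31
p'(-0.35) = -0.63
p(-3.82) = -51.92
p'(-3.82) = 42.78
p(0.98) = -0.04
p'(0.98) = 1.88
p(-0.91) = 0.16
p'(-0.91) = 1.48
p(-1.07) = -0.16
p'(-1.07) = 2.43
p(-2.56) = -14.22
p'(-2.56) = 18.66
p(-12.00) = -1716.00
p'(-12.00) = 431.00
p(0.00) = 0.00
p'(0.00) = -1.00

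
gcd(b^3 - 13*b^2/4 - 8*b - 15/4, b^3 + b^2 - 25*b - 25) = b^2 - 4*b - 5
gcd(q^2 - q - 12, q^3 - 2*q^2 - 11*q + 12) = q^2 - q - 12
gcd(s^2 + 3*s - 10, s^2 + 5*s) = s + 5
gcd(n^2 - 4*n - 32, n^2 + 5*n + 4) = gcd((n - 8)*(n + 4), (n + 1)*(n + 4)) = n + 4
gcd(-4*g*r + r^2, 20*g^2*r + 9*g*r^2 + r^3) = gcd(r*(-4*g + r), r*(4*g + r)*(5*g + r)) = r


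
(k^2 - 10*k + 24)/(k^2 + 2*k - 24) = (k - 6)/(k + 6)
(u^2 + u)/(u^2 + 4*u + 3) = u/(u + 3)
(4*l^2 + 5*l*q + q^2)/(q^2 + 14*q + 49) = (4*l^2 + 5*l*q + q^2)/(q^2 + 14*q + 49)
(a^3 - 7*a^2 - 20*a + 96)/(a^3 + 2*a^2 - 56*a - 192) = (a - 3)/(a + 6)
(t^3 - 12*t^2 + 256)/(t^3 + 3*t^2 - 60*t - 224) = (t - 8)/(t + 7)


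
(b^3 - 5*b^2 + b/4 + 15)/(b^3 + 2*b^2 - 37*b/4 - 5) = (2*b^2 - 5*b - 12)/(2*b^2 + 9*b + 4)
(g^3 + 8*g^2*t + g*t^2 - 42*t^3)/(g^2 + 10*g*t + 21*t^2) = g - 2*t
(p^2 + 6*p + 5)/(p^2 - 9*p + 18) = (p^2 + 6*p + 5)/(p^2 - 9*p + 18)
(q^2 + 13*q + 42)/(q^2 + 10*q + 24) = (q + 7)/(q + 4)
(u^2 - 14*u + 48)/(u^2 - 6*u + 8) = (u^2 - 14*u + 48)/(u^2 - 6*u + 8)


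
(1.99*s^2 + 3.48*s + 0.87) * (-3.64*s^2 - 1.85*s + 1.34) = -7.2436*s^4 - 16.3487*s^3 - 6.9382*s^2 + 3.0537*s + 1.1658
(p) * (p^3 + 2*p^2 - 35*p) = p^4 + 2*p^3 - 35*p^2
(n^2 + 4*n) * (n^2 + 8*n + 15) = n^4 + 12*n^3 + 47*n^2 + 60*n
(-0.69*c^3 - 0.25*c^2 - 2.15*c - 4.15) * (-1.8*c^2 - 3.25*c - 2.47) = 1.242*c^5 + 2.6925*c^4 + 6.3868*c^3 + 15.075*c^2 + 18.798*c + 10.2505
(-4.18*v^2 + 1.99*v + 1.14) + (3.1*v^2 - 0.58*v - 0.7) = -1.08*v^2 + 1.41*v + 0.44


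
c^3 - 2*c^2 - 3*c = c*(c - 3)*(c + 1)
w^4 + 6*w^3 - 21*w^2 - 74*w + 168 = (w - 3)*(w - 2)*(w + 4)*(w + 7)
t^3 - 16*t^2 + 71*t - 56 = (t - 8)*(t - 7)*(t - 1)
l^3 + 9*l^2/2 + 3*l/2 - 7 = (l - 1)*(l + 2)*(l + 7/2)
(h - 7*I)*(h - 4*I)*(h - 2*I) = h^3 - 13*I*h^2 - 50*h + 56*I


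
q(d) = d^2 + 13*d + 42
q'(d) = 2*d + 13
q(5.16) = 135.71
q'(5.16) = 23.32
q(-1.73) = 22.50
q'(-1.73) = 9.54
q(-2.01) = 19.91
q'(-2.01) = 8.98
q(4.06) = 111.26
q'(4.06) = 21.12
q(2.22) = 75.79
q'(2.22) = 17.44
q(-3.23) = 10.44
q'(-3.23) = 6.54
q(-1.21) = 27.73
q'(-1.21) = 10.58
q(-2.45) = 16.15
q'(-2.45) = 8.10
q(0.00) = 42.00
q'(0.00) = 13.00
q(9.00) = 240.00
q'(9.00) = 31.00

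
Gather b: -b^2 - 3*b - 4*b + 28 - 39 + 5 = -b^2 - 7*b - 6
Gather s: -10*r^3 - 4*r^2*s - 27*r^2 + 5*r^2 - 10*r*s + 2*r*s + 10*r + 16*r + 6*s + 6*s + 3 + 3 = -10*r^3 - 22*r^2 + 26*r + s*(-4*r^2 - 8*r + 12) + 6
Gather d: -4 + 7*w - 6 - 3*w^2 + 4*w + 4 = -3*w^2 + 11*w - 6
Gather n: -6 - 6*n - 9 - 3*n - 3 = -9*n - 18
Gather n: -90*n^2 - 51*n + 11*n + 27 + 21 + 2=-90*n^2 - 40*n + 50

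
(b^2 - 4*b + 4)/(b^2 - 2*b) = (b - 2)/b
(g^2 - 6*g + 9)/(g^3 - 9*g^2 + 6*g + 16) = (g^2 - 6*g + 9)/(g^3 - 9*g^2 + 6*g + 16)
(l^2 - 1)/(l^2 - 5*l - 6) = (l - 1)/(l - 6)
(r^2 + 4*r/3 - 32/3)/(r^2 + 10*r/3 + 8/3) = (3*r^2 + 4*r - 32)/(3*r^2 + 10*r + 8)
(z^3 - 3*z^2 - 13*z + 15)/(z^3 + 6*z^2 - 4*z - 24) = (z^3 - 3*z^2 - 13*z + 15)/(z^3 + 6*z^2 - 4*z - 24)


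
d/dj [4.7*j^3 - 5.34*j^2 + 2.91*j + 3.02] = 14.1*j^2 - 10.68*j + 2.91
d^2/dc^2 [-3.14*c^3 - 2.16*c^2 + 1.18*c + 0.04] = -18.84*c - 4.32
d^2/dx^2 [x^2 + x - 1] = 2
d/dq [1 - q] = -1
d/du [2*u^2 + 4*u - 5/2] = 4*u + 4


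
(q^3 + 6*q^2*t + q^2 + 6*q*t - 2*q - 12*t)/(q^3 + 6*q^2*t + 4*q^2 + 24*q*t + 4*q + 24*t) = (q - 1)/(q + 2)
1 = 1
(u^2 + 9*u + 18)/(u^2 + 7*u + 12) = (u + 6)/(u + 4)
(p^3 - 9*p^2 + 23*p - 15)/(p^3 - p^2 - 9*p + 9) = (p - 5)/(p + 3)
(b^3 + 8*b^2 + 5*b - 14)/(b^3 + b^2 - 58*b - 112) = (b - 1)/(b - 8)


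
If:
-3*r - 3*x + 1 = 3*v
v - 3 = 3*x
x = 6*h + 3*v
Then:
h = -4*x/3 - 3/2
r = -4*x - 8/3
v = 3*x + 3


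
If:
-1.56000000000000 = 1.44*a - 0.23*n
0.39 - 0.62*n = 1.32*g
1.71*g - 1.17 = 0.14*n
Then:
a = -1.20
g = 0.63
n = -0.70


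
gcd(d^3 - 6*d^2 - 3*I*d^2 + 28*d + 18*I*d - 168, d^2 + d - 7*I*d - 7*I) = d - 7*I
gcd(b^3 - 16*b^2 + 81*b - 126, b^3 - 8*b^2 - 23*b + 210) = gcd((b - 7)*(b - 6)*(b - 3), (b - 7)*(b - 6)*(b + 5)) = b^2 - 13*b + 42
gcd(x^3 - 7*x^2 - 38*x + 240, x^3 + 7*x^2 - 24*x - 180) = x^2 + x - 30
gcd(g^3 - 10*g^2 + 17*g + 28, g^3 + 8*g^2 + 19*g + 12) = g + 1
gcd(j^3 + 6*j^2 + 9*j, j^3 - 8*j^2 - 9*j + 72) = j + 3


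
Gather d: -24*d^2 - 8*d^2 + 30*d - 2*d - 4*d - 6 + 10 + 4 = -32*d^2 + 24*d + 8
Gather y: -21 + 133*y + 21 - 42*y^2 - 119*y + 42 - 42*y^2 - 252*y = -84*y^2 - 238*y + 42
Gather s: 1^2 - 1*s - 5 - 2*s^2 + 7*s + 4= -2*s^2 + 6*s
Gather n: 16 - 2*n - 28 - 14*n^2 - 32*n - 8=-14*n^2 - 34*n - 20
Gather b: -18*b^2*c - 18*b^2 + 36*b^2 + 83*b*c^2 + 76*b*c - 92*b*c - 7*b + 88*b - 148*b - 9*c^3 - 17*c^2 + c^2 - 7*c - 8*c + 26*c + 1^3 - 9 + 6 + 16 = b^2*(18 - 18*c) + b*(83*c^2 - 16*c - 67) - 9*c^3 - 16*c^2 + 11*c + 14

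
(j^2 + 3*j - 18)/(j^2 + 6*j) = (j - 3)/j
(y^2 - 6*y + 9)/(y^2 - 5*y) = (y^2 - 6*y + 9)/(y*(y - 5))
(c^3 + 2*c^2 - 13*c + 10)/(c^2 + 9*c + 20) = (c^2 - 3*c + 2)/(c + 4)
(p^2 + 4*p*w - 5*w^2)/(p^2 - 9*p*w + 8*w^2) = (p + 5*w)/(p - 8*w)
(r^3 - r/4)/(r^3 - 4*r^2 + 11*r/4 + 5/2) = r*(2*r - 1)/(2*r^2 - 9*r + 10)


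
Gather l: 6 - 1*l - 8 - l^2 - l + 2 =-l^2 - 2*l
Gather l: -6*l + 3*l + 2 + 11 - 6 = 7 - 3*l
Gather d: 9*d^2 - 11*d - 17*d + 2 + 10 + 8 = 9*d^2 - 28*d + 20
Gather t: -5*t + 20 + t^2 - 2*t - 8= t^2 - 7*t + 12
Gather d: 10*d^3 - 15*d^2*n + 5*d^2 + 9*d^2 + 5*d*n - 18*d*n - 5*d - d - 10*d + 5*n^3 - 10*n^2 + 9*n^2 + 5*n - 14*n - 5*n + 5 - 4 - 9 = 10*d^3 + d^2*(14 - 15*n) + d*(-13*n - 16) + 5*n^3 - n^2 - 14*n - 8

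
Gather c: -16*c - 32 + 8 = -16*c - 24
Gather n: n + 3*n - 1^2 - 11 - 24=4*n - 36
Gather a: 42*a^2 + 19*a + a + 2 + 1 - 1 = 42*a^2 + 20*a + 2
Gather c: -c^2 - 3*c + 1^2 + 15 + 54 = -c^2 - 3*c + 70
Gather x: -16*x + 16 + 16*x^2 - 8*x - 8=16*x^2 - 24*x + 8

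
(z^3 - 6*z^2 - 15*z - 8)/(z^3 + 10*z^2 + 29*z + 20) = (z^2 - 7*z - 8)/(z^2 + 9*z + 20)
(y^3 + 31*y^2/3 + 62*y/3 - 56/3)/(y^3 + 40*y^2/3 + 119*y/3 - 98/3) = (y + 4)/(y + 7)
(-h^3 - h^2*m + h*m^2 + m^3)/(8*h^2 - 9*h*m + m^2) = (-h^2 - 2*h*m - m^2)/(8*h - m)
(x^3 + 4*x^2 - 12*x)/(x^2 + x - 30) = x*(x - 2)/(x - 5)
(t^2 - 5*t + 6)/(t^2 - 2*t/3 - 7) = 3*(t - 2)/(3*t + 7)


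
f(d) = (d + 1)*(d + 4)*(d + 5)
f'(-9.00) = 92.00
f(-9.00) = -160.00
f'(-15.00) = 404.00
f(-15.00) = -1540.00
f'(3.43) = 132.89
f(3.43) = 277.47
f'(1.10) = 54.63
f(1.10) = 65.33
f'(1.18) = 56.78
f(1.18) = 69.79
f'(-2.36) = -1.49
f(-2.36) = -5.89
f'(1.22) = 57.87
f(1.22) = 72.08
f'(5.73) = 242.10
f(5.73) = 702.63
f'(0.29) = 35.05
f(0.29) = 29.28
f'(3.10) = 119.83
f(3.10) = 235.79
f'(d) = (d + 1)*(d + 4) + (d + 1)*(d + 5) + (d + 4)*(d + 5)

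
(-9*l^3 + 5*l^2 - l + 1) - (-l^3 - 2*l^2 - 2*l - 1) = -8*l^3 + 7*l^2 + l + 2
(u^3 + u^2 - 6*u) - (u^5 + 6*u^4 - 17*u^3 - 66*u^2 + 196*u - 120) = -u^5 - 6*u^4 + 18*u^3 + 67*u^2 - 202*u + 120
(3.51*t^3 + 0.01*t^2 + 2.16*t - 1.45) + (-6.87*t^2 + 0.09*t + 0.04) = 3.51*t^3 - 6.86*t^2 + 2.25*t - 1.41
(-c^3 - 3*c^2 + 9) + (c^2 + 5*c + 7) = -c^3 - 2*c^2 + 5*c + 16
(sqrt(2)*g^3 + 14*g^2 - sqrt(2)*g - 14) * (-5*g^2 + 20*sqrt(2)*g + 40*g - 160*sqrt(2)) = -5*sqrt(2)*g^5 - 30*g^4 + 40*sqrt(2)*g^4 + 240*g^3 + 285*sqrt(2)*g^3 - 2280*sqrt(2)*g^2 + 30*g^2 - 280*sqrt(2)*g - 240*g + 2240*sqrt(2)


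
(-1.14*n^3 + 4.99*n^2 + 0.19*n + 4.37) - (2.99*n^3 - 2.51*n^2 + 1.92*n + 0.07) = -4.13*n^3 + 7.5*n^2 - 1.73*n + 4.3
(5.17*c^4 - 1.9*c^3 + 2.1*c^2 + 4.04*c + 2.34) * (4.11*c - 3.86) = 21.2487*c^5 - 27.7652*c^4 + 15.965*c^3 + 8.4984*c^2 - 5.977*c - 9.0324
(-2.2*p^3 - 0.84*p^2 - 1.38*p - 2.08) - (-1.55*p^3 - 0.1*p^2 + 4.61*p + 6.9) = -0.65*p^3 - 0.74*p^2 - 5.99*p - 8.98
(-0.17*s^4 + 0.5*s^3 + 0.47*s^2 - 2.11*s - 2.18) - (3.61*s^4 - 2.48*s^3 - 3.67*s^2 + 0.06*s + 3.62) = -3.78*s^4 + 2.98*s^3 + 4.14*s^2 - 2.17*s - 5.8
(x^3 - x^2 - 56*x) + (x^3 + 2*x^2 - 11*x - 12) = 2*x^3 + x^2 - 67*x - 12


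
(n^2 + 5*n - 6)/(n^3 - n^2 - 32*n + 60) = (n - 1)/(n^2 - 7*n + 10)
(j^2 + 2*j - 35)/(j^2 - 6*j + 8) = (j^2 + 2*j - 35)/(j^2 - 6*j + 8)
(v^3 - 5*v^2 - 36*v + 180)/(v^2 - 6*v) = v + 1 - 30/v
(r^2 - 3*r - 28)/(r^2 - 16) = (r - 7)/(r - 4)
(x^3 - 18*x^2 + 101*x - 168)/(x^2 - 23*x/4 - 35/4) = 4*(x^2 - 11*x + 24)/(4*x + 5)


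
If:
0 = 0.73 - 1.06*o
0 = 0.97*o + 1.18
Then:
No Solution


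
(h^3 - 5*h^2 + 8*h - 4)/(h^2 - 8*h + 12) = (h^2 - 3*h + 2)/(h - 6)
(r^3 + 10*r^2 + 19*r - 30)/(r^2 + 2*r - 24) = (r^2 + 4*r - 5)/(r - 4)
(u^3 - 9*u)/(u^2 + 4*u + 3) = u*(u - 3)/(u + 1)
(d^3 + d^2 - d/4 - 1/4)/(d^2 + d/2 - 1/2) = d + 1/2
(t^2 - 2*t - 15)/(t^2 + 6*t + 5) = (t^2 - 2*t - 15)/(t^2 + 6*t + 5)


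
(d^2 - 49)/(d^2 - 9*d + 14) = (d + 7)/(d - 2)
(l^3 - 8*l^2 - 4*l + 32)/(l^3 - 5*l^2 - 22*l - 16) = (l - 2)/(l + 1)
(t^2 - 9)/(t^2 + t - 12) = (t + 3)/(t + 4)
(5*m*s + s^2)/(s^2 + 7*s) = (5*m + s)/(s + 7)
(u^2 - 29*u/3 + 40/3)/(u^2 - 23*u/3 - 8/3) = (3*u - 5)/(3*u + 1)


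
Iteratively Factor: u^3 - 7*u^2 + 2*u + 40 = (u - 5)*(u^2 - 2*u - 8) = (u - 5)*(u - 4)*(u + 2)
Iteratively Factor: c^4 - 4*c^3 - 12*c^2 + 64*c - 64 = (c - 2)*(c^3 - 2*c^2 - 16*c + 32) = (c - 4)*(c - 2)*(c^2 + 2*c - 8) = (c - 4)*(c - 2)*(c + 4)*(c - 2)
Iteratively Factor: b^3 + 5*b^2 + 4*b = (b)*(b^2 + 5*b + 4) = b*(b + 1)*(b + 4)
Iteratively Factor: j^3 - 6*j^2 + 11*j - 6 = (j - 3)*(j^2 - 3*j + 2) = (j - 3)*(j - 1)*(j - 2)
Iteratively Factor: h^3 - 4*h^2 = (h)*(h^2 - 4*h) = h^2*(h - 4)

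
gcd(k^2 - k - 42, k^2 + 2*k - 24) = k + 6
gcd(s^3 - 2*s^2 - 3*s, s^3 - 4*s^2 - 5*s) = s^2 + s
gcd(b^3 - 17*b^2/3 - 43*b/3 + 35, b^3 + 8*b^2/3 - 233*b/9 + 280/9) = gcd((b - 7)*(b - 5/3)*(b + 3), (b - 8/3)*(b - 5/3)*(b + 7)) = b - 5/3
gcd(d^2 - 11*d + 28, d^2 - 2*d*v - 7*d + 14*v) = d - 7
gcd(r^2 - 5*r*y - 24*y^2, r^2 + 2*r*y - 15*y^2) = 1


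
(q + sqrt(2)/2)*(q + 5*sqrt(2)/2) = q^2 + 3*sqrt(2)*q + 5/2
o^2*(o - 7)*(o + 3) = o^4 - 4*o^3 - 21*o^2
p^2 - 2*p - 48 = (p - 8)*(p + 6)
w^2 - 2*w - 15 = (w - 5)*(w + 3)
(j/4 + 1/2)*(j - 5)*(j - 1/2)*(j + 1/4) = j^4/4 - 13*j^3/16 - 75*j^2/32 + 23*j/32 + 5/16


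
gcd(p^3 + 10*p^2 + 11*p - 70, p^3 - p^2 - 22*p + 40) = p^2 + 3*p - 10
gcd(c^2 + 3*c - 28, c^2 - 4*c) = c - 4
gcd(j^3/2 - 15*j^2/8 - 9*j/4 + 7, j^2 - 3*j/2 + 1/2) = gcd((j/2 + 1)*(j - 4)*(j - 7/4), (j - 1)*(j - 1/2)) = 1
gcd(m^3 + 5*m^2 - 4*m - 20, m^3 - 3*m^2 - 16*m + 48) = 1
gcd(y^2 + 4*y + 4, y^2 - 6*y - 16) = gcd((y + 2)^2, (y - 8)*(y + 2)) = y + 2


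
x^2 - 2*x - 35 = (x - 7)*(x + 5)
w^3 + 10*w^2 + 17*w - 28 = (w - 1)*(w + 4)*(w + 7)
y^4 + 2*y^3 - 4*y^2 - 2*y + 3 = (y - 1)^2*(y + 1)*(y + 3)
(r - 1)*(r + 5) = r^2 + 4*r - 5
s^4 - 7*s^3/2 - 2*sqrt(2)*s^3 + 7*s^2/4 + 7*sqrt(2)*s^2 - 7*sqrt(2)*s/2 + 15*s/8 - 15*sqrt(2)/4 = (s - 5/2)*(s - 3/2)*(s + 1/2)*(s - 2*sqrt(2))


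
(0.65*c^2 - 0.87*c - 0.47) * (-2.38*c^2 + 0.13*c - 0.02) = -1.547*c^4 + 2.1551*c^3 + 0.9925*c^2 - 0.0437*c + 0.0094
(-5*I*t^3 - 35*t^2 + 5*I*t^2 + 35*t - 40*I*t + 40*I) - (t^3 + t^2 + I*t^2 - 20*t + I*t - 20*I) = -t^3 - 5*I*t^3 - 36*t^2 + 4*I*t^2 + 55*t - 41*I*t + 60*I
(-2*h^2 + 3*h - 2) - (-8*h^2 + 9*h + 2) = 6*h^2 - 6*h - 4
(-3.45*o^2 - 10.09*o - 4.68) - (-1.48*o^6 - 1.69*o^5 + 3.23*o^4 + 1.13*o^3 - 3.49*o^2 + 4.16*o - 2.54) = 1.48*o^6 + 1.69*o^5 - 3.23*o^4 - 1.13*o^3 + 0.04*o^2 - 14.25*o - 2.14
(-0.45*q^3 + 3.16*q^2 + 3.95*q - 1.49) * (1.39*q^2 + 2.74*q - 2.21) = -0.6255*q^5 + 3.1594*q^4 + 15.1434*q^3 + 1.7683*q^2 - 12.8121*q + 3.2929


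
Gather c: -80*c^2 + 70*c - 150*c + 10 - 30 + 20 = -80*c^2 - 80*c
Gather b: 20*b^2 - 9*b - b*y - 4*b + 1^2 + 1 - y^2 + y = 20*b^2 + b*(-y - 13) - y^2 + y + 2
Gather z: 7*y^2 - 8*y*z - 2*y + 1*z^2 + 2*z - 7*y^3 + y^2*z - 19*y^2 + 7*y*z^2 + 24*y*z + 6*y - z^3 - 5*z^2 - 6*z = -7*y^3 - 12*y^2 + 4*y - z^3 + z^2*(7*y - 4) + z*(y^2 + 16*y - 4)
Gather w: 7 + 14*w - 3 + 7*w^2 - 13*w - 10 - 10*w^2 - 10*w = -3*w^2 - 9*w - 6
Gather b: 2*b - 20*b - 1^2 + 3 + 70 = 72 - 18*b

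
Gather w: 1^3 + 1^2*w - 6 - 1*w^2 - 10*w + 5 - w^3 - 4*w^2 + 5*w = -w^3 - 5*w^2 - 4*w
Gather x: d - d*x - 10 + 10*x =d + x*(10 - d) - 10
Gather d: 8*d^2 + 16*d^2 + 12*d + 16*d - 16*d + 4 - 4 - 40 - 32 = 24*d^2 + 12*d - 72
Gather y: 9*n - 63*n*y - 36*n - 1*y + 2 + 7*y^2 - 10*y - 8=-27*n + 7*y^2 + y*(-63*n - 11) - 6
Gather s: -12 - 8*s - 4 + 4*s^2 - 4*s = 4*s^2 - 12*s - 16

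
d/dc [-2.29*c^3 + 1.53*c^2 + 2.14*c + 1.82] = -6.87*c^2 + 3.06*c + 2.14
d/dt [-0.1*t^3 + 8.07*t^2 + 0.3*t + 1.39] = -0.3*t^2 + 16.14*t + 0.3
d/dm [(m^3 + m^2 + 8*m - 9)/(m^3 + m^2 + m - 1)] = (-14*m^3 + 17*m^2 + 16*m + 1)/(m^6 + 2*m^5 + 3*m^4 - m^2 - 2*m + 1)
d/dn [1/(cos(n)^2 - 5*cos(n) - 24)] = (2*cos(n) - 5)*sin(n)/(sin(n)^2 + 5*cos(n) + 23)^2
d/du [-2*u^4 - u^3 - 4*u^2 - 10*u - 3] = -8*u^3 - 3*u^2 - 8*u - 10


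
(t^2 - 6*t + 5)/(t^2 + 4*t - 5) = (t - 5)/(t + 5)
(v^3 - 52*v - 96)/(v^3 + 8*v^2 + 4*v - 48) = (v^2 - 6*v - 16)/(v^2 + 2*v - 8)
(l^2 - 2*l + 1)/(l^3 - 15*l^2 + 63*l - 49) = (l - 1)/(l^2 - 14*l + 49)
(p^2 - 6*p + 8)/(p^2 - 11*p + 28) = (p - 2)/(p - 7)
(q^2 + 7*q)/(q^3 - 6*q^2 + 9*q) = (q + 7)/(q^2 - 6*q + 9)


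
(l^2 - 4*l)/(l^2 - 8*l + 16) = l/(l - 4)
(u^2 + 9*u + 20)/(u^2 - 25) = (u + 4)/(u - 5)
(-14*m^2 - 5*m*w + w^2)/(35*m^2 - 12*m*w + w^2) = (2*m + w)/(-5*m + w)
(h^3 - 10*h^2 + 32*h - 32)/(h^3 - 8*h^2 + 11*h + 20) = (h^2 - 6*h + 8)/(h^2 - 4*h - 5)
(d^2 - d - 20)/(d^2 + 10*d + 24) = (d - 5)/(d + 6)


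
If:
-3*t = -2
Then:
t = 2/3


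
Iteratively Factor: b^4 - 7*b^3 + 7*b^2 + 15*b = (b - 3)*(b^3 - 4*b^2 - 5*b) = (b - 5)*(b - 3)*(b^2 + b) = b*(b - 5)*(b - 3)*(b + 1)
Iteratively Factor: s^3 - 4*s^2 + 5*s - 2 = (s - 2)*(s^2 - 2*s + 1) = (s - 2)*(s - 1)*(s - 1)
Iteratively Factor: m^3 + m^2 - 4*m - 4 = (m + 1)*(m^2 - 4) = (m + 1)*(m + 2)*(m - 2)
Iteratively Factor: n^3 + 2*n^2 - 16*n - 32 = (n + 2)*(n^2 - 16) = (n + 2)*(n + 4)*(n - 4)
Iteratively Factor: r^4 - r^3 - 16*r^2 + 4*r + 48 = (r - 4)*(r^3 + 3*r^2 - 4*r - 12) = (r - 4)*(r - 2)*(r^2 + 5*r + 6) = (r - 4)*(r - 2)*(r + 3)*(r + 2)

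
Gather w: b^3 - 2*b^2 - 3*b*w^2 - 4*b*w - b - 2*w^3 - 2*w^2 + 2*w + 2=b^3 - 2*b^2 - b - 2*w^3 + w^2*(-3*b - 2) + w*(2 - 4*b) + 2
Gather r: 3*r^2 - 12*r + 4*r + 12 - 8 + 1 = 3*r^2 - 8*r + 5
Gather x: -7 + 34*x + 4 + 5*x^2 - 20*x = 5*x^2 + 14*x - 3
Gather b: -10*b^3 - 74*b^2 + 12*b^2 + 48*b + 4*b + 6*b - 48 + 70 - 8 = -10*b^3 - 62*b^2 + 58*b + 14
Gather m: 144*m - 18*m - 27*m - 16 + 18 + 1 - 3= 99*m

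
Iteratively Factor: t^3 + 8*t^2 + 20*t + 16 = (t + 2)*(t^2 + 6*t + 8) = (t + 2)*(t + 4)*(t + 2)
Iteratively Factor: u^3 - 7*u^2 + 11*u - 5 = (u - 1)*(u^2 - 6*u + 5) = (u - 1)^2*(u - 5)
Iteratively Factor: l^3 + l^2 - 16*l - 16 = (l - 4)*(l^2 + 5*l + 4) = (l - 4)*(l + 1)*(l + 4)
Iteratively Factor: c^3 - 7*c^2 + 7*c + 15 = (c - 3)*(c^2 - 4*c - 5) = (c - 3)*(c + 1)*(c - 5)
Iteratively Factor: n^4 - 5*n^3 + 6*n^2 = (n - 3)*(n^3 - 2*n^2) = n*(n - 3)*(n^2 - 2*n) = n^2*(n - 3)*(n - 2)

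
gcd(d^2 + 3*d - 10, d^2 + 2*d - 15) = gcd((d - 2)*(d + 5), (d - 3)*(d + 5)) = d + 5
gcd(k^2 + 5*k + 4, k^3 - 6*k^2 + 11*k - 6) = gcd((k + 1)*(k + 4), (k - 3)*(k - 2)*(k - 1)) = 1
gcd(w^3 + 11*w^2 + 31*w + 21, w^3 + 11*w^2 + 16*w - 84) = w + 7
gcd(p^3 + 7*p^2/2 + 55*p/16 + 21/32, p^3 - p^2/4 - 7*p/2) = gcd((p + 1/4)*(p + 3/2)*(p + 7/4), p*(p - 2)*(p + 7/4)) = p + 7/4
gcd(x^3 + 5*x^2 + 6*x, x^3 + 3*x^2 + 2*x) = x^2 + 2*x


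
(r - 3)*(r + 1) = r^2 - 2*r - 3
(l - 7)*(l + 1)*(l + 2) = l^3 - 4*l^2 - 19*l - 14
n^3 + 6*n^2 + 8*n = n*(n + 2)*(n + 4)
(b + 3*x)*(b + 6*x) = b^2 + 9*b*x + 18*x^2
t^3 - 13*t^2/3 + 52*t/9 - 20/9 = (t - 2)*(t - 5/3)*(t - 2/3)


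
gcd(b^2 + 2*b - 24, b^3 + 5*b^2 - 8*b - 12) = b + 6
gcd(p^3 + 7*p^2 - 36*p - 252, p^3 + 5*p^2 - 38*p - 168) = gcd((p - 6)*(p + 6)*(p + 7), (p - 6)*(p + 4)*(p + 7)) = p^2 + p - 42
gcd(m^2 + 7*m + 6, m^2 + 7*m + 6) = m^2 + 7*m + 6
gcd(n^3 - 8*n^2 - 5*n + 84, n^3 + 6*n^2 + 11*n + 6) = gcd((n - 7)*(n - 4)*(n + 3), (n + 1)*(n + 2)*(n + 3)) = n + 3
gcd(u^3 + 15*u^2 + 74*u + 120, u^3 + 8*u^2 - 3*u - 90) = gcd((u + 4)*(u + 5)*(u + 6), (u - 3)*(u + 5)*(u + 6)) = u^2 + 11*u + 30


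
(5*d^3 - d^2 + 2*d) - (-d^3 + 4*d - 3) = 6*d^3 - d^2 - 2*d + 3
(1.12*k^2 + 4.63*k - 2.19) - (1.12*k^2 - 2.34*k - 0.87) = 6.97*k - 1.32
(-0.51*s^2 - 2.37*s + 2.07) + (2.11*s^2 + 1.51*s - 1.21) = 1.6*s^2 - 0.86*s + 0.86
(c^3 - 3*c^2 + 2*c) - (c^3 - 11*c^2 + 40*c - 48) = 8*c^2 - 38*c + 48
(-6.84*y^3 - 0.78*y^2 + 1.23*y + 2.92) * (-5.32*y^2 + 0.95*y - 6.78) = 36.3888*y^5 - 2.3484*y^4 + 39.0906*y^3 - 9.0775*y^2 - 5.5654*y - 19.7976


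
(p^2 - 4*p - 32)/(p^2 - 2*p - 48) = (p + 4)/(p + 6)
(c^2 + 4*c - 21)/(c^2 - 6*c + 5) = (c^2 + 4*c - 21)/(c^2 - 6*c + 5)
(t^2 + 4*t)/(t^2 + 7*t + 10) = t*(t + 4)/(t^2 + 7*t + 10)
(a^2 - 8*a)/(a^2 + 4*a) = (a - 8)/(a + 4)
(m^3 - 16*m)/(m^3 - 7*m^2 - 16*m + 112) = m/(m - 7)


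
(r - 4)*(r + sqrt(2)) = r^2 - 4*r + sqrt(2)*r - 4*sqrt(2)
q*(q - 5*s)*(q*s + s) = q^3*s - 5*q^2*s^2 + q^2*s - 5*q*s^2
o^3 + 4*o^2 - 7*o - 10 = (o - 2)*(o + 1)*(o + 5)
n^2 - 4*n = n*(n - 4)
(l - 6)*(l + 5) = l^2 - l - 30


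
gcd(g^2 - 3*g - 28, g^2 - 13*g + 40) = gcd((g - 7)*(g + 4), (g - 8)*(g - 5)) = 1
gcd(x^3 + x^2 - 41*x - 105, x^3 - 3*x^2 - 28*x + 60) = x + 5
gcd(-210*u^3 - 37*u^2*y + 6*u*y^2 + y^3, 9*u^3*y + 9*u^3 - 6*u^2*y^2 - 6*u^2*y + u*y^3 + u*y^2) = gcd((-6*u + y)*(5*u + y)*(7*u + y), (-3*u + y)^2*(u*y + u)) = 1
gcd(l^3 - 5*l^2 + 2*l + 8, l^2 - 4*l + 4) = l - 2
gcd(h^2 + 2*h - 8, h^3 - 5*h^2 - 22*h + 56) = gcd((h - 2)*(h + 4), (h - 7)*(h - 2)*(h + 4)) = h^2 + 2*h - 8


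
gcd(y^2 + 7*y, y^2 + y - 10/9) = 1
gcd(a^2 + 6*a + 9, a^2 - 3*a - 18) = a + 3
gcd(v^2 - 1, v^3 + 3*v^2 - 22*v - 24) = v + 1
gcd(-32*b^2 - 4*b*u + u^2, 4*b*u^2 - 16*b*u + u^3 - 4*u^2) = 4*b + u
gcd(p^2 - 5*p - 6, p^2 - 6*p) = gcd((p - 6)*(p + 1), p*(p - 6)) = p - 6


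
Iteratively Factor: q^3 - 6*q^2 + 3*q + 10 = (q + 1)*(q^2 - 7*q + 10) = (q - 5)*(q + 1)*(q - 2)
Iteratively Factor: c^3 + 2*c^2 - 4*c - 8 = (c + 2)*(c^2 - 4) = (c - 2)*(c + 2)*(c + 2)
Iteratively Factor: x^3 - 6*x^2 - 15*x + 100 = (x - 5)*(x^2 - x - 20) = (x - 5)^2*(x + 4)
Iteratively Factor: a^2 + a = (a)*(a + 1)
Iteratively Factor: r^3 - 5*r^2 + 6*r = (r - 3)*(r^2 - 2*r) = (r - 3)*(r - 2)*(r)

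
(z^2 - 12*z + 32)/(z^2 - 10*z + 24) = (z - 8)/(z - 6)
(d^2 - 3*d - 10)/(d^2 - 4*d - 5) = (d + 2)/(d + 1)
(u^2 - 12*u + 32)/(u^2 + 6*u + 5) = (u^2 - 12*u + 32)/(u^2 + 6*u + 5)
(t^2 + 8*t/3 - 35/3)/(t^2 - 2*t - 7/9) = 3*(t + 5)/(3*t + 1)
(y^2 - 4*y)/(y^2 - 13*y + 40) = y*(y - 4)/(y^2 - 13*y + 40)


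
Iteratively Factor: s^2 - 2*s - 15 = (s - 5)*(s + 3)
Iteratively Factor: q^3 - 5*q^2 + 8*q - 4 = (q - 2)*(q^2 - 3*q + 2) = (q - 2)*(q - 1)*(q - 2)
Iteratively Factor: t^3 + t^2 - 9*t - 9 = (t + 3)*(t^2 - 2*t - 3) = (t - 3)*(t + 3)*(t + 1)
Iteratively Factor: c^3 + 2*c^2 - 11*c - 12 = (c + 1)*(c^2 + c - 12) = (c + 1)*(c + 4)*(c - 3)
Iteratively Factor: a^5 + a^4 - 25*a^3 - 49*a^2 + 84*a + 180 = (a + 3)*(a^4 - 2*a^3 - 19*a^2 + 8*a + 60) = (a - 2)*(a + 3)*(a^3 - 19*a - 30) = (a - 2)*(a + 2)*(a + 3)*(a^2 - 2*a - 15) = (a - 2)*(a + 2)*(a + 3)^2*(a - 5)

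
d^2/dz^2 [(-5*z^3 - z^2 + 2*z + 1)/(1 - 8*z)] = 2*(320*z^3 - 120*z^2 + 15*z - 79)/(512*z^3 - 192*z^2 + 24*z - 1)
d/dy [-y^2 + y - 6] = 1 - 2*y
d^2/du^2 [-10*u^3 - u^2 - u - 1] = -60*u - 2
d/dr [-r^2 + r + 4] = 1 - 2*r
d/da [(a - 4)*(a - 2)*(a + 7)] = 3*a^2 + 2*a - 34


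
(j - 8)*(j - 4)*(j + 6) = j^3 - 6*j^2 - 40*j + 192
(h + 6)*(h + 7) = h^2 + 13*h + 42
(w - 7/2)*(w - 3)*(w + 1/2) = w^3 - 6*w^2 + 29*w/4 + 21/4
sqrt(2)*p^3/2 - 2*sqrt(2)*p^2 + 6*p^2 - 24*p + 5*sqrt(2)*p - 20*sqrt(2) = (p - 4)*(p + 5*sqrt(2))*(sqrt(2)*p/2 + 1)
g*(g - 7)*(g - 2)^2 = g^4 - 11*g^3 + 32*g^2 - 28*g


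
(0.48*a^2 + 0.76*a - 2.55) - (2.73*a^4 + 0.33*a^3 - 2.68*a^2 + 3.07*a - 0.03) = -2.73*a^4 - 0.33*a^3 + 3.16*a^2 - 2.31*a - 2.52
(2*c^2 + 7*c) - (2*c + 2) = 2*c^2 + 5*c - 2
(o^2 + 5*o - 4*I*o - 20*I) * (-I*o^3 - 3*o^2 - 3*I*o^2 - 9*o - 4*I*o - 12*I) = -I*o^5 - 7*o^4 - 8*I*o^4 - 56*o^3 - 7*I*o^3 - 121*o^2 + 64*I*o^2 - 128*o + 120*I*o - 240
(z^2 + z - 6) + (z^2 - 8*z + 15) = 2*z^2 - 7*z + 9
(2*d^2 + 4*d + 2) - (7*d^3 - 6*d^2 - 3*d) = -7*d^3 + 8*d^2 + 7*d + 2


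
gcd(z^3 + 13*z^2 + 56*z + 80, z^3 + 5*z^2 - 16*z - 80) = z^2 + 9*z + 20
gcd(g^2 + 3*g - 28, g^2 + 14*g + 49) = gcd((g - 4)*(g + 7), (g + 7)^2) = g + 7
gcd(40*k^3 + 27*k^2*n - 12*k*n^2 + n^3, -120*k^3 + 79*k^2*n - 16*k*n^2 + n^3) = 40*k^2 - 13*k*n + n^2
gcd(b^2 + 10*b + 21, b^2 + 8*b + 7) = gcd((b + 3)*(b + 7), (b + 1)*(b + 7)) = b + 7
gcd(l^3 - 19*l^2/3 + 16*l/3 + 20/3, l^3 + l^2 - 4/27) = l + 2/3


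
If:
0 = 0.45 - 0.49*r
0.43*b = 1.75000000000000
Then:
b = 4.07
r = 0.92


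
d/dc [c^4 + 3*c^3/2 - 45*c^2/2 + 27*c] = 4*c^3 + 9*c^2/2 - 45*c + 27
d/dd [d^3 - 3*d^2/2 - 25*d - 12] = 3*d^2 - 3*d - 25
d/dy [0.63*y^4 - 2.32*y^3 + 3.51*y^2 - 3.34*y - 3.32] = 2.52*y^3 - 6.96*y^2 + 7.02*y - 3.34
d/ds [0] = 0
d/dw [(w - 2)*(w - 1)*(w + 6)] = 3*w^2 + 6*w - 16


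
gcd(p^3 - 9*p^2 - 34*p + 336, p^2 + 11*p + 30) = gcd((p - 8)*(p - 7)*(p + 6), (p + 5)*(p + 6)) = p + 6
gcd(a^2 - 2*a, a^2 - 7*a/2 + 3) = a - 2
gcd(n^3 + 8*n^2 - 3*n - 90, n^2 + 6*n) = n + 6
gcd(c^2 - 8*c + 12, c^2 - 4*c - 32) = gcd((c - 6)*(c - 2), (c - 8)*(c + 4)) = 1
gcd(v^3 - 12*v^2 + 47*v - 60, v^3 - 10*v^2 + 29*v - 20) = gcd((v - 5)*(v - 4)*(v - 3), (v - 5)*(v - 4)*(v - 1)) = v^2 - 9*v + 20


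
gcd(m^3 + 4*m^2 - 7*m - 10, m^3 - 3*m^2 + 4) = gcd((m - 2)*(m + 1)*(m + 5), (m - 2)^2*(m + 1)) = m^2 - m - 2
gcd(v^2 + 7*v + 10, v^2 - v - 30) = v + 5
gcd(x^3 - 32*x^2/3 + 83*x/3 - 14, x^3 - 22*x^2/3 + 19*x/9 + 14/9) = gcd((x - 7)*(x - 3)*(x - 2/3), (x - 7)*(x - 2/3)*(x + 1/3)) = x^2 - 23*x/3 + 14/3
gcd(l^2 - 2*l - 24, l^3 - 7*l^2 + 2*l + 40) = 1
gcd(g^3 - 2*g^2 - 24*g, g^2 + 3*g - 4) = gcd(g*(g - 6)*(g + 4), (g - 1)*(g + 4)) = g + 4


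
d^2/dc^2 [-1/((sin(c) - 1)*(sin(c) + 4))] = (4*sin(c)^3 + 13*sin(c)^2 + 32*sin(c) + 26)/((sin(c) - 1)^2*(sin(c) + 4)^3)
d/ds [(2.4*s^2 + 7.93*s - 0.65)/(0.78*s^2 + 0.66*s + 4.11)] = (-4.6014*s^2 + 20.742*s + 33.0213)/(0.6084*s^4 + 1.0296*s^3 + 6.8472*s^2 + 5.4252*s + 16.8921)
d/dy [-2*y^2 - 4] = -4*y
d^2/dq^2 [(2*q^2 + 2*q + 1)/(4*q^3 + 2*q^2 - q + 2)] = 2*(32*q^6 + 96*q^5 + 168*q^4 - 28*q^3 - 120*q^2 - 54*q + 9)/(64*q^9 + 96*q^8 + 56*q^6 + 96*q^5 - 18*q^4 + 23*q^3 + 30*q^2 - 12*q + 8)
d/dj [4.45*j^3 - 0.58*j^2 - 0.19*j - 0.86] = 13.35*j^2 - 1.16*j - 0.19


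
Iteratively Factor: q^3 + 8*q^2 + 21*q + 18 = (q + 3)*(q^2 + 5*q + 6) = (q + 2)*(q + 3)*(q + 3)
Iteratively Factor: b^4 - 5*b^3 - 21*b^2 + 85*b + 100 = (b - 5)*(b^3 - 21*b - 20) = (b - 5)*(b + 1)*(b^2 - b - 20) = (b - 5)*(b + 1)*(b + 4)*(b - 5)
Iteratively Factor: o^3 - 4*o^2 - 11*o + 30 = (o - 2)*(o^2 - 2*o - 15) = (o - 5)*(o - 2)*(o + 3)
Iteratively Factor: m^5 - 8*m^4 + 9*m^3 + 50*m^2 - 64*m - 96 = (m - 4)*(m^4 - 4*m^3 - 7*m^2 + 22*m + 24) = (m - 4)*(m + 2)*(m^3 - 6*m^2 + 5*m + 12) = (m - 4)^2*(m + 2)*(m^2 - 2*m - 3) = (m - 4)^2*(m - 3)*(m + 2)*(m + 1)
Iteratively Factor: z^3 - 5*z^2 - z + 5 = (z + 1)*(z^2 - 6*z + 5) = (z - 1)*(z + 1)*(z - 5)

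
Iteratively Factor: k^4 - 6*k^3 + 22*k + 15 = (k - 5)*(k^3 - k^2 - 5*k - 3) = (k - 5)*(k + 1)*(k^2 - 2*k - 3) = (k - 5)*(k - 3)*(k + 1)*(k + 1)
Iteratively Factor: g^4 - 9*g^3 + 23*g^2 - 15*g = (g - 5)*(g^3 - 4*g^2 + 3*g) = (g - 5)*(g - 3)*(g^2 - g) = g*(g - 5)*(g - 3)*(g - 1)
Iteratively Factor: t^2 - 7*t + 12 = (t - 4)*(t - 3)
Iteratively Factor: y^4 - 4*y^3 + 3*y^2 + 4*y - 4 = (y - 2)*(y^3 - 2*y^2 - y + 2) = (y - 2)^2*(y^2 - 1) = (y - 2)^2*(y - 1)*(y + 1)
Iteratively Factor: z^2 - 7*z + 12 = (z - 4)*(z - 3)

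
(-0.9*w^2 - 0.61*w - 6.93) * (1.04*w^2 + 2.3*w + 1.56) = -0.936*w^4 - 2.7044*w^3 - 10.0142*w^2 - 16.8906*w - 10.8108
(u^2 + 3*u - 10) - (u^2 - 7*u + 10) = 10*u - 20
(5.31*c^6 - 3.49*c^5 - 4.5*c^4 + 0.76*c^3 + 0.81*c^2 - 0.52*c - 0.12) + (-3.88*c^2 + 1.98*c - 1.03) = 5.31*c^6 - 3.49*c^5 - 4.5*c^4 + 0.76*c^3 - 3.07*c^2 + 1.46*c - 1.15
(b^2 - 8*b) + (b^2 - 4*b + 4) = 2*b^2 - 12*b + 4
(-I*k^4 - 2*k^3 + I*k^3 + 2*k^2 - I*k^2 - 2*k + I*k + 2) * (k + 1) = -I*k^5 - 2*k^4 + I*k + 2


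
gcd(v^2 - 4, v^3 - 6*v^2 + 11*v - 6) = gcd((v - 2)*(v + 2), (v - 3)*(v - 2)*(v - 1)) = v - 2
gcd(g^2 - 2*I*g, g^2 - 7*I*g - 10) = g - 2*I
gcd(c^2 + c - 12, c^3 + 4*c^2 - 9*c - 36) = c^2 + c - 12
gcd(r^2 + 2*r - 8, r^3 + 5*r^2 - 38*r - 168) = r + 4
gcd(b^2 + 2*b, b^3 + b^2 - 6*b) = b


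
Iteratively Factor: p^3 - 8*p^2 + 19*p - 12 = (p - 4)*(p^2 - 4*p + 3) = (p - 4)*(p - 1)*(p - 3)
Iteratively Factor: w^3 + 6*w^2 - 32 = (w + 4)*(w^2 + 2*w - 8) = (w - 2)*(w + 4)*(w + 4)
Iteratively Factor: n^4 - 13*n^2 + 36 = (n + 2)*(n^3 - 2*n^2 - 9*n + 18) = (n - 2)*(n + 2)*(n^2 - 9) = (n - 3)*(n - 2)*(n + 2)*(n + 3)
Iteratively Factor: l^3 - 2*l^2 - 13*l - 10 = (l - 5)*(l^2 + 3*l + 2) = (l - 5)*(l + 2)*(l + 1)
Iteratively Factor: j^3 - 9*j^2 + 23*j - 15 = (j - 3)*(j^2 - 6*j + 5) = (j - 5)*(j - 3)*(j - 1)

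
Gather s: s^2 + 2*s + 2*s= s^2 + 4*s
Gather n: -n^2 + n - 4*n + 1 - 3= -n^2 - 3*n - 2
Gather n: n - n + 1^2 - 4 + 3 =0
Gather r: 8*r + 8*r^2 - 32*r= 8*r^2 - 24*r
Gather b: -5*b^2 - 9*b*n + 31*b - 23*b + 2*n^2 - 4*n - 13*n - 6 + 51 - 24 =-5*b^2 + b*(8 - 9*n) + 2*n^2 - 17*n + 21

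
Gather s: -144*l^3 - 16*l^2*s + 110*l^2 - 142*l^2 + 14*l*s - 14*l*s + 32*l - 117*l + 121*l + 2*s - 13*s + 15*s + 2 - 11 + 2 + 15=-144*l^3 - 32*l^2 + 36*l + s*(4 - 16*l^2) + 8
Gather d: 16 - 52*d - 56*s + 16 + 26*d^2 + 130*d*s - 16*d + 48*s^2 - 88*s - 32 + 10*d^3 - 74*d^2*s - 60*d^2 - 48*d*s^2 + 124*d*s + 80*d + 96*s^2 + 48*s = 10*d^3 + d^2*(-74*s - 34) + d*(-48*s^2 + 254*s + 12) + 144*s^2 - 96*s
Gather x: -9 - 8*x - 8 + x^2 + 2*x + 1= x^2 - 6*x - 16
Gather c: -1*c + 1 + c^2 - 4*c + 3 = c^2 - 5*c + 4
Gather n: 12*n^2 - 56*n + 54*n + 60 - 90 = 12*n^2 - 2*n - 30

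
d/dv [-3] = 0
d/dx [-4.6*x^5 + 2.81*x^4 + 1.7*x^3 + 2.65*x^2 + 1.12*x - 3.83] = -23.0*x^4 + 11.24*x^3 + 5.1*x^2 + 5.3*x + 1.12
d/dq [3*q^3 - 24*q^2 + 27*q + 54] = 9*q^2 - 48*q + 27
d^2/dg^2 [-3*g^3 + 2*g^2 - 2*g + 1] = 4 - 18*g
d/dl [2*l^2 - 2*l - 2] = 4*l - 2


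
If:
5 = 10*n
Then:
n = 1/2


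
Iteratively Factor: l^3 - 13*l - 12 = (l - 4)*(l^2 + 4*l + 3) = (l - 4)*(l + 3)*(l + 1)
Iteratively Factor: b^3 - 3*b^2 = (b)*(b^2 - 3*b) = b*(b - 3)*(b)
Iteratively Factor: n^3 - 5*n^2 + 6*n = (n)*(n^2 - 5*n + 6) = n*(n - 3)*(n - 2)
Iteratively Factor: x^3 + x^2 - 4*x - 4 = (x + 2)*(x^2 - x - 2) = (x - 2)*(x + 2)*(x + 1)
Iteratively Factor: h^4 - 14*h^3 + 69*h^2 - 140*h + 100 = (h - 5)*(h^3 - 9*h^2 + 24*h - 20) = (h - 5)*(h - 2)*(h^2 - 7*h + 10) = (h - 5)*(h - 2)^2*(h - 5)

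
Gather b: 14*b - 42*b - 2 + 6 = 4 - 28*b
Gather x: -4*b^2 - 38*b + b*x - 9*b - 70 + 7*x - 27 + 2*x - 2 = -4*b^2 - 47*b + x*(b + 9) - 99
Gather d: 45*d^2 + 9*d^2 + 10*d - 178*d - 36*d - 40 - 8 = 54*d^2 - 204*d - 48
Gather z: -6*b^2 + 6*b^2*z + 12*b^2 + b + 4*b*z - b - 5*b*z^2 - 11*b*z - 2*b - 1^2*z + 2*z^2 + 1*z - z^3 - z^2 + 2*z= 6*b^2 - 2*b - z^3 + z^2*(1 - 5*b) + z*(6*b^2 - 7*b + 2)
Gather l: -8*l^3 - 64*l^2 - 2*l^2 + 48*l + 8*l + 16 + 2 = -8*l^3 - 66*l^2 + 56*l + 18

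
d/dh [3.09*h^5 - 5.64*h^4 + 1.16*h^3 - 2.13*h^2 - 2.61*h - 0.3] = 15.45*h^4 - 22.56*h^3 + 3.48*h^2 - 4.26*h - 2.61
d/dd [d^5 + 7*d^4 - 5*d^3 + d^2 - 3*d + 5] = 5*d^4 + 28*d^3 - 15*d^2 + 2*d - 3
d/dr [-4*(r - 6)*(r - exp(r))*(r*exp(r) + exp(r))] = 4*(-(1 - exp(r))*(r - 6)*(r + 1) - (r - 6)*(r + 2)*(r - exp(r)) - (r + 1)*(r - exp(r)))*exp(r)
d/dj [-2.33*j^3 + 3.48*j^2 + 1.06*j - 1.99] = -6.99*j^2 + 6.96*j + 1.06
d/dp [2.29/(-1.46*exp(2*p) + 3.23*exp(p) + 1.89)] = (6.6868*exp(p) - 7.3967)*exp(p)/(-1.46*exp(2*p) + 3.23*exp(p) + 1.89)^2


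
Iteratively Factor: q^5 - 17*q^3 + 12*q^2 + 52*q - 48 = (q - 2)*(q^4 + 2*q^3 - 13*q^2 - 14*q + 24) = (q - 2)*(q + 2)*(q^3 - 13*q + 12) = (q - 2)*(q - 1)*(q + 2)*(q^2 + q - 12) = (q - 2)*(q - 1)*(q + 2)*(q + 4)*(q - 3)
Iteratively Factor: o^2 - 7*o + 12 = (o - 3)*(o - 4)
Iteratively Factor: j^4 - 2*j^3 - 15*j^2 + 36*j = (j + 4)*(j^3 - 6*j^2 + 9*j) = j*(j + 4)*(j^2 - 6*j + 9) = j*(j - 3)*(j + 4)*(j - 3)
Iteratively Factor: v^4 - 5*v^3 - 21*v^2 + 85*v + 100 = (v - 5)*(v^3 - 21*v - 20) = (v - 5)^2*(v^2 + 5*v + 4) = (v - 5)^2*(v + 4)*(v + 1)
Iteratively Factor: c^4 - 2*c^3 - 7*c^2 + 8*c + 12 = (c - 2)*(c^3 - 7*c - 6) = (c - 2)*(c + 2)*(c^2 - 2*c - 3) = (c - 3)*(c - 2)*(c + 2)*(c + 1)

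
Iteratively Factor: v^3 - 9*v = (v)*(v^2 - 9) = v*(v + 3)*(v - 3)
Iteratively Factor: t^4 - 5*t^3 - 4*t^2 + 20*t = (t - 2)*(t^3 - 3*t^2 - 10*t) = t*(t - 2)*(t^2 - 3*t - 10) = t*(t - 5)*(t - 2)*(t + 2)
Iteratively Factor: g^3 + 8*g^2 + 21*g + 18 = (g + 3)*(g^2 + 5*g + 6) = (g + 3)^2*(g + 2)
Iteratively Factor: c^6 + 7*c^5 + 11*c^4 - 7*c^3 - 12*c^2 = (c + 3)*(c^5 + 4*c^4 - c^3 - 4*c^2) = (c + 3)*(c + 4)*(c^4 - c^2) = (c + 1)*(c + 3)*(c + 4)*(c^3 - c^2) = c*(c + 1)*(c + 3)*(c + 4)*(c^2 - c) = c^2*(c + 1)*(c + 3)*(c + 4)*(c - 1)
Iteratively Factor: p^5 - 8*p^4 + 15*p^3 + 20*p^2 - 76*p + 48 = (p - 3)*(p^4 - 5*p^3 + 20*p - 16) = (p - 3)*(p + 2)*(p^3 - 7*p^2 + 14*p - 8) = (p - 3)*(p - 2)*(p + 2)*(p^2 - 5*p + 4) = (p - 3)*(p - 2)*(p - 1)*(p + 2)*(p - 4)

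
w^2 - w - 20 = (w - 5)*(w + 4)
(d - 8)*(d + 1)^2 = d^3 - 6*d^2 - 15*d - 8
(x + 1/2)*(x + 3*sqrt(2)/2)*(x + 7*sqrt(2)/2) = x^3 + x^2/2 + 5*sqrt(2)*x^2 + 5*sqrt(2)*x/2 + 21*x/2 + 21/4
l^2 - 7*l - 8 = (l - 8)*(l + 1)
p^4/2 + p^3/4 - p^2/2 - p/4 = p*(p/2 + 1/4)*(p - 1)*(p + 1)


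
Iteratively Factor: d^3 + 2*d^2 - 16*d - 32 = (d + 2)*(d^2 - 16) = (d + 2)*(d + 4)*(d - 4)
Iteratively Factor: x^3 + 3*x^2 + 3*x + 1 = (x + 1)*(x^2 + 2*x + 1) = (x + 1)^2*(x + 1)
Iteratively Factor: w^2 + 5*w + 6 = (w + 2)*(w + 3)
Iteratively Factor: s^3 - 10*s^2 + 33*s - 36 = (s - 4)*(s^2 - 6*s + 9) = (s - 4)*(s - 3)*(s - 3)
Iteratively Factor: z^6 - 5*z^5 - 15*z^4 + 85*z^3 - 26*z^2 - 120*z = (z)*(z^5 - 5*z^4 - 15*z^3 + 85*z^2 - 26*z - 120) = z*(z - 2)*(z^4 - 3*z^3 - 21*z^2 + 43*z + 60) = z*(z - 2)*(z + 4)*(z^3 - 7*z^2 + 7*z + 15) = z*(z - 3)*(z - 2)*(z + 4)*(z^2 - 4*z - 5) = z*(z - 5)*(z - 3)*(z - 2)*(z + 4)*(z + 1)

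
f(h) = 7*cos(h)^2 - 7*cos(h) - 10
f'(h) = -14*sin(h)*cos(h) + 7*sin(h)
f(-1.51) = -10.40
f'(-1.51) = -6.14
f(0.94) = -11.69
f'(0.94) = -1.02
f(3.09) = 3.97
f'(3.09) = 1.08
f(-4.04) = -2.92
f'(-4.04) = 12.30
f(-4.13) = -4.03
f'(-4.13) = 12.28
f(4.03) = -2.80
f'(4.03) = -12.28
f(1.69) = -9.07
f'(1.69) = 8.60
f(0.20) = -10.14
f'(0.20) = -1.34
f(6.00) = -10.27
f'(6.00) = 1.80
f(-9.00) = 2.19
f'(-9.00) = -8.14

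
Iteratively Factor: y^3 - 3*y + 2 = (y - 1)*(y^2 + y - 2) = (y - 1)*(y + 2)*(y - 1)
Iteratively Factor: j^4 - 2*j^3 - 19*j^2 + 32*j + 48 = (j - 3)*(j^3 + j^2 - 16*j - 16) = (j - 3)*(j + 1)*(j^2 - 16) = (j - 3)*(j + 1)*(j + 4)*(j - 4)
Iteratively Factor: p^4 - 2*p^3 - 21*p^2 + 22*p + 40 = (p + 1)*(p^3 - 3*p^2 - 18*p + 40) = (p + 1)*(p + 4)*(p^2 - 7*p + 10) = (p - 5)*(p + 1)*(p + 4)*(p - 2)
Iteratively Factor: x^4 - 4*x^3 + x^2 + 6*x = (x - 3)*(x^3 - x^2 - 2*x) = (x - 3)*(x - 2)*(x^2 + x) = x*(x - 3)*(x - 2)*(x + 1)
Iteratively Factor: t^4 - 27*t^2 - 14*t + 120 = (t - 5)*(t^3 + 5*t^2 - 2*t - 24) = (t - 5)*(t - 2)*(t^2 + 7*t + 12) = (t - 5)*(t - 2)*(t + 4)*(t + 3)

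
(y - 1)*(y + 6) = y^2 + 5*y - 6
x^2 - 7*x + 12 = (x - 4)*(x - 3)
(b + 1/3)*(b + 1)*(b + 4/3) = b^3 + 8*b^2/3 + 19*b/9 + 4/9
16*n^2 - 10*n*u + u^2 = (-8*n + u)*(-2*n + u)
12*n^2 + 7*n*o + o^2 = (3*n + o)*(4*n + o)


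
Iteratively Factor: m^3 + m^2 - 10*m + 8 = (m - 1)*(m^2 + 2*m - 8) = (m - 2)*(m - 1)*(m + 4)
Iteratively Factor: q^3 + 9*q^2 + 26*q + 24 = (q + 2)*(q^2 + 7*q + 12) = (q + 2)*(q + 3)*(q + 4)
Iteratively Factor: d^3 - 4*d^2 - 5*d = (d)*(d^2 - 4*d - 5) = d*(d - 5)*(d + 1)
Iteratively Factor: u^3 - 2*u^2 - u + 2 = (u - 2)*(u^2 - 1) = (u - 2)*(u - 1)*(u + 1)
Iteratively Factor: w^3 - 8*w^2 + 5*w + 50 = (w - 5)*(w^2 - 3*w - 10) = (w - 5)^2*(w + 2)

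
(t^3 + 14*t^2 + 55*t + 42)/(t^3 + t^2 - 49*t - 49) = (t + 6)/(t - 7)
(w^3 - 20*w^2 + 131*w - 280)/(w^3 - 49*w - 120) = (w^2 - 12*w + 35)/(w^2 + 8*w + 15)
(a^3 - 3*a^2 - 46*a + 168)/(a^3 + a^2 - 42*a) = (a - 4)/a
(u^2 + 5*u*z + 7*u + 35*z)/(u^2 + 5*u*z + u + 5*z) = (u + 7)/(u + 1)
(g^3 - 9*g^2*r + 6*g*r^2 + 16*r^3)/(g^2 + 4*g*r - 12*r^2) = (g^2 - 7*g*r - 8*r^2)/(g + 6*r)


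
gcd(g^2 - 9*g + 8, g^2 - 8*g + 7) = g - 1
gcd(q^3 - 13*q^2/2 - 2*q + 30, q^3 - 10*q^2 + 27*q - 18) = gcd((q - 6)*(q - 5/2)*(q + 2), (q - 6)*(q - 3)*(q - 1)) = q - 6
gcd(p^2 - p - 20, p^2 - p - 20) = p^2 - p - 20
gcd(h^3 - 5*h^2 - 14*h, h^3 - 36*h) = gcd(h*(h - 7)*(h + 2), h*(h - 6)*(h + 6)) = h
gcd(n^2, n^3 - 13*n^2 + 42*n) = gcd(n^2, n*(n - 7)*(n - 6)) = n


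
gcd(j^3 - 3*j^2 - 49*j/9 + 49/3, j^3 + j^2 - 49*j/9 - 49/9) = j^2 - 49/9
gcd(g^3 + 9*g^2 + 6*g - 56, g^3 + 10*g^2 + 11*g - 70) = g^2 + 5*g - 14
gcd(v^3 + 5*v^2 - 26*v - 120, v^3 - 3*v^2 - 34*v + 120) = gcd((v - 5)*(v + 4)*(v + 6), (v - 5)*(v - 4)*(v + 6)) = v^2 + v - 30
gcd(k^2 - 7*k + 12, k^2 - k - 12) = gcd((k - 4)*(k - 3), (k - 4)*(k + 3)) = k - 4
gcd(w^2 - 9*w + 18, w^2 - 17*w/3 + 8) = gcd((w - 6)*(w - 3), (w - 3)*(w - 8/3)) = w - 3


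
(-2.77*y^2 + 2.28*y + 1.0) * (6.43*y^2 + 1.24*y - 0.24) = -17.8111*y^4 + 11.2256*y^3 + 9.922*y^2 + 0.6928*y - 0.24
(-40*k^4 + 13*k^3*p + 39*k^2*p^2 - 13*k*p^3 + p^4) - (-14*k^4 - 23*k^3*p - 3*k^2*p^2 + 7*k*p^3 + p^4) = -26*k^4 + 36*k^3*p + 42*k^2*p^2 - 20*k*p^3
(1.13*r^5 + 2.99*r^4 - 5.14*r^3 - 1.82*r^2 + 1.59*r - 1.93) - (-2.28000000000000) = 1.13*r^5 + 2.99*r^4 - 5.14*r^3 - 1.82*r^2 + 1.59*r + 0.35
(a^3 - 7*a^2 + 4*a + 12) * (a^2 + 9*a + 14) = a^5 + 2*a^4 - 45*a^3 - 50*a^2 + 164*a + 168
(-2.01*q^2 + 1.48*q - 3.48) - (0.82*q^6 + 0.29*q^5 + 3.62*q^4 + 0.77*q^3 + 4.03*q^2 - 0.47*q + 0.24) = -0.82*q^6 - 0.29*q^5 - 3.62*q^4 - 0.77*q^3 - 6.04*q^2 + 1.95*q - 3.72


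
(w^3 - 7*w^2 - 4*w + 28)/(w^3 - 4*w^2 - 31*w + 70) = (w + 2)/(w + 5)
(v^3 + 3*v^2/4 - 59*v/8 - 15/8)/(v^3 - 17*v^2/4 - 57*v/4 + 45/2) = (8*v^2 - 18*v - 5)/(2*(4*v^2 - 29*v + 30))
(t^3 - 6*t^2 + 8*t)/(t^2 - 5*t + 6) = t*(t - 4)/(t - 3)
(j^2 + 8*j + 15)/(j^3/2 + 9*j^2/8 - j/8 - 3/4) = 8*(j^2 + 8*j + 15)/(4*j^3 + 9*j^2 - j - 6)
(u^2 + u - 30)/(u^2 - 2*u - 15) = (u + 6)/(u + 3)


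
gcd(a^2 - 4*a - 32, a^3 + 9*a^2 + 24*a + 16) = a + 4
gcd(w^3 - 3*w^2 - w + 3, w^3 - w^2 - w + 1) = w^2 - 1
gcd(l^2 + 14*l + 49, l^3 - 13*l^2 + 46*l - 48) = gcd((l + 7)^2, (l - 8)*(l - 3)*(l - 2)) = 1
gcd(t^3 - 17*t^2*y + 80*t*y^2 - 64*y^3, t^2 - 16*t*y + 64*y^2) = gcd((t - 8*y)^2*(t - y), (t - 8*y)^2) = t^2 - 16*t*y + 64*y^2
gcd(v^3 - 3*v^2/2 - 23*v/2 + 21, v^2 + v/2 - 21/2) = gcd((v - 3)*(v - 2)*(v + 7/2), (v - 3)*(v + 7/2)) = v^2 + v/2 - 21/2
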